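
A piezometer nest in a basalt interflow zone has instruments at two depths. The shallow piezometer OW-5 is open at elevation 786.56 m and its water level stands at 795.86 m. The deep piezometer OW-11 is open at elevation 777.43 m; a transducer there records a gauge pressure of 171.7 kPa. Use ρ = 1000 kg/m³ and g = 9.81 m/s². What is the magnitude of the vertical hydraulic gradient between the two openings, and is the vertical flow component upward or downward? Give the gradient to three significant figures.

|i_v| ≈ 0.102; vertical flow is downward

Total head at OW-5: h = 795.86 m (water level in the standpipe).
Pressure head at OW-11: ψ = P/(ρg) = 171.7×1000 / (1000 × 9.81) = 17.50 m.
Total head at OW-11: h = z + ψ = 777.43 + 17.50 = 794.93 m.
Δh = h(OW-5) − h(OW-11) = 795.86 − 794.93 = 0.93 m.
Vertical separation Δz = 786.56 − 777.43 = 9.13 m.
|i_v| = |Δh| / Δz = 0.93 / 9.13 = 0.102.
Head is higher in the shallow piezometer, so vertical flow is downward (recharge condition).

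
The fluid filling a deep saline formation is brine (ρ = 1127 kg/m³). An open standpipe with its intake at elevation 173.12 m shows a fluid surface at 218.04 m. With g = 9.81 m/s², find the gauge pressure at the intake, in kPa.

Pressure head ψ = h − z = 218.04 − 173.12 = 44.92 m.
P = ρgψ = 1127 × 9.81 × 44.92 = 496630 Pa ≈ 497 kPa.

P ≈ 497 kPa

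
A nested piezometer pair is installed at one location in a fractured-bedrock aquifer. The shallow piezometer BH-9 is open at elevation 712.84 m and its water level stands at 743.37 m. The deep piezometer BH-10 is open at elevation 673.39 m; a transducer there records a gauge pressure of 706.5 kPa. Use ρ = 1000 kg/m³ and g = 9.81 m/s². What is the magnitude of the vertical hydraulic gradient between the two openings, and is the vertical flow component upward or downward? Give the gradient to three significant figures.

Total head at BH-9: h = 743.37 m (water level in the standpipe).
Pressure head at BH-10: ψ = P/(ρg) = 706.5×1000 / (1000 × 9.81) = 72.02 m.
Total head at BH-10: h = z + ψ = 673.39 + 72.02 = 745.41 m.
Δh = h(BH-9) − h(BH-10) = 743.37 − 745.41 = -2.04 m.
Vertical separation Δz = 712.84 − 673.39 = 39.45 m.
|i_v| = |Δh| / Δz = 2.04 / 39.45 = 0.0517.
Head is higher in the deep piezometer, so vertical flow is upward (discharge condition).

|i_v| ≈ 0.0517; vertical flow is upward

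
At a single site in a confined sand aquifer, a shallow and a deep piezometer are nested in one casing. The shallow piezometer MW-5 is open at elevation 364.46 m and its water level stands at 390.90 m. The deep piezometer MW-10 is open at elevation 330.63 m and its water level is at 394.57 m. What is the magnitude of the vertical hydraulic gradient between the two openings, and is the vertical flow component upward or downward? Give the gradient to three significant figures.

Total head at MW-5: h = 390.90 m (water level in the standpipe).
Total head at MW-10: h = 394.57 m.
Δh = h(MW-5) − h(MW-10) = 390.90 − 394.57 = -3.67 m.
Vertical separation Δz = 364.46 − 330.63 = 33.83 m.
|i_v| = |Δh| / Δz = 3.67 / 33.83 = 0.108.
Head is higher in the deep piezometer, so vertical flow is upward (discharge condition).

|i_v| ≈ 0.108; vertical flow is upward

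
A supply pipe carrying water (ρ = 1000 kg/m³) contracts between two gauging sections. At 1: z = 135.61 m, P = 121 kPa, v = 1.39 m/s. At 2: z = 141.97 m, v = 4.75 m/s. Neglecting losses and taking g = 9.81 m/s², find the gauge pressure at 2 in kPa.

P₂ ≈ 48.3 kPa

Pressure head at 1: ψ₁ = P₁/(ρg) = 121×1000 / (1000 × 9.81) = 12.33 m.
Velocity heads: v₁²/2g = 1.39²/19.62 = 0.098 m; v₂²/2g = 4.75²/19.62 = 1.150 m.
Total head H = z₁ + ψ₁ + v₁²/2g = 135.61 + 12.33 + 0.098 = 148.04 m.
ψ₂ = H − z₂ − v₂²/2g = 148.04 − 141.97 − 1.150 = 4.92 m.
P₂ = ρgψ₂ = 1000 × 9.81 × 4.92 ≈ 48.3 kPa.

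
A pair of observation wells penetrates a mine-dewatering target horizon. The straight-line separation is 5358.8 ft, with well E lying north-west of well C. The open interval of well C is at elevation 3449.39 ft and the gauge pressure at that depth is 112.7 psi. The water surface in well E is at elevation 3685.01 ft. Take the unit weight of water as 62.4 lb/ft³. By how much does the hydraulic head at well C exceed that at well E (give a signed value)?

Δh ≈ 24.46 ft

Pressure head at well C: ψ = 144·P/γ = 144 × 112.7 / 62.4 = 260.08 ft.
Total head at well C: h = z + ψ = 3449.39 + 260.08 = 3709.47 ft.
Total head at well E: h = 3685.01 ft (water level in the piezometer is the total head).
Head difference: h(well C) − h(well E) = 3709.47 − 3685.01 = 24.46 ft.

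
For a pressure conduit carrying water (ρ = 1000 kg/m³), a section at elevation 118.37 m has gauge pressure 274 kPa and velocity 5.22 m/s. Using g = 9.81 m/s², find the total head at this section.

h ≈ 147.69 m

Pressure head ψ = P/(ρg) = 274×1000 / (1000 × 9.81) = 27.93 m.
Velocity head = v²/(2g) = 5.22² / (2 × 9.81) = 1.389 m.
h = z + ψ + v²/(2g) = 118.37 + 27.93 + 1.389 = 147.69 m.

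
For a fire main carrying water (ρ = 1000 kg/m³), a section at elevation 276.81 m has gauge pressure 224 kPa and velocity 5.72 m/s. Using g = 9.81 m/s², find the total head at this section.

h ≈ 301.31 m

Pressure head ψ = P/(ρg) = 224×1000 / (1000 × 9.81) = 22.83 m.
Velocity head = v²/(2g) = 5.72² / (2 × 9.81) = 1.668 m.
h = z + ψ + v²/(2g) = 276.81 + 22.83 + 1.668 = 301.31 m.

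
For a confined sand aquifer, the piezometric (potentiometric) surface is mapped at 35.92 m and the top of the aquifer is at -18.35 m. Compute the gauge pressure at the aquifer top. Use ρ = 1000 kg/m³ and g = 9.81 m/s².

Pressure head at the aquifer top: ψ = h − z = 35.92 − (-18.35) = 54.27 m.
P = ρgψ = 1000 × 9.81 × 54.27 = 532389 Pa ≈ 532 kPa.

P ≈ 532 kPa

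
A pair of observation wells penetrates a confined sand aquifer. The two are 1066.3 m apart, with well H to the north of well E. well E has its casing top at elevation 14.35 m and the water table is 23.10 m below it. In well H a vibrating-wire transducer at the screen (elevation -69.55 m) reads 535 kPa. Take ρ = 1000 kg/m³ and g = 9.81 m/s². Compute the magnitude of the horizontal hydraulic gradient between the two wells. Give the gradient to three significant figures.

i ≈ 0.00587

Total head at well E: h = 14.35 − 23.10 = -8.75 m.
Pressure head at well H: ψ = P/(ρg) = 535×1000 / (1000 × 9.81) = 54.54 m.
Total head at well H: h = z + ψ = -69.55 + 54.54 = -15.01 m.
Head difference: h(well E) − h(well H) = -8.75 − (-15.01) = 6.26 m.
Hydraulic gradient: i = |Δh| / L = 6.26 / 1066.3 = 0.00587.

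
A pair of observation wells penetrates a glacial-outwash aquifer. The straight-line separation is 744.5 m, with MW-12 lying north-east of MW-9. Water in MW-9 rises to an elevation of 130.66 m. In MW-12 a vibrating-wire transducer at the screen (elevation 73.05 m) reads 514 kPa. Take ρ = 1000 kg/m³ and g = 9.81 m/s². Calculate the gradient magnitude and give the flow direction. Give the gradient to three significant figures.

Total head at MW-9: h = 130.66 m (water level in the piezometer is the total head).
Pressure head at MW-12: ψ = P/(ρg) = 514×1000 / (1000 × 9.81) = 52.40 m.
Total head at MW-12: h = z + ψ = 73.05 + 52.40 = 125.45 m.
Head difference: h(MW-9) − h(MW-12) = 130.66 − 125.45 = 5.21 m.
Hydraulic gradient: i = |Δh| / L = 5.21 / 744.5 = 0.00700.
Flow is from higher to lower head: from MW-9 toward MW-12, i.e. toward the north-east.

i ≈ 0.00700; groundwater flows toward the north-east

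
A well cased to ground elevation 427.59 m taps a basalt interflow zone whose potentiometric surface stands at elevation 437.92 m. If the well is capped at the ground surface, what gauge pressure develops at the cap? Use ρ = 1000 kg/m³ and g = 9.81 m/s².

P ≈ 101 kPa

Head above the cap: Δh = 437.92 − 427.59 = 10.33 m.
P = ρgΔh = 1000 × 9.81 × 10.33 = 101337 Pa ≈ 101 kPa.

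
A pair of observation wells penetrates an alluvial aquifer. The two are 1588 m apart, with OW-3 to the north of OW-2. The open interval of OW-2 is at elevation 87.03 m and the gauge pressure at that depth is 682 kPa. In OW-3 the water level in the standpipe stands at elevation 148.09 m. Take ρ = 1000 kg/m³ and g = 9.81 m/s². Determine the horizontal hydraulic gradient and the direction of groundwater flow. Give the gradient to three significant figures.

i ≈ 0.00533; groundwater flows toward the north

Pressure head at OW-2: ψ = P/(ρg) = 682×1000 / (1000 × 9.81) = 69.52 m.
Total head at OW-2: h = z + ψ = 87.03 + 69.52 = 156.55 m.
Total head at OW-3: h = 148.09 m (water level in the piezometer is the total head).
Head difference: h(OW-2) − h(OW-3) = 156.55 − 148.09 = 8.46 m.
Hydraulic gradient: i = |Δh| / L = 8.46 / 1588 = 0.00533.
Flow is from higher to lower head: from OW-2 toward OW-3, i.e. toward the north.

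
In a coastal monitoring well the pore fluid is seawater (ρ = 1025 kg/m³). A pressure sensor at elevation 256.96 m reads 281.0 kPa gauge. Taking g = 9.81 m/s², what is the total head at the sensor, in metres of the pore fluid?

h ≈ 284.91 m

ψ = P/(ρg) = 281.0×1000 / (1025 × 9.81) = 27.95 m.
h = z + ψ = 256.96 + 27.95 = 284.91 m.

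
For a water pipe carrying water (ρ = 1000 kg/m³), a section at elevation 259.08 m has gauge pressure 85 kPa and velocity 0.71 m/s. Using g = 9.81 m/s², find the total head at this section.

h ≈ 267.77 m

Pressure head ψ = P/(ρg) = 85×1000 / (1000 × 9.81) = 8.66 m.
Velocity head = v²/(2g) = 0.71² / (2 × 9.81) = 0.026 m.
h = z + ψ + v²/(2g) = 259.08 + 8.66 + 0.026 = 267.77 m.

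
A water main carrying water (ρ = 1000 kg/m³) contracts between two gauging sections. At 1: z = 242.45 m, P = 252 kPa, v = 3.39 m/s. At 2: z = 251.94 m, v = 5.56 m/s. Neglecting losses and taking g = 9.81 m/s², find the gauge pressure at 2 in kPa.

P₂ ≈ 149 kPa

Pressure head at 1: ψ₁ = P₁/(ρg) = 252×1000 / (1000 × 9.81) = 25.69 m.
Velocity heads: v₁²/2g = 3.39²/19.62 = 0.586 m; v₂²/2g = 5.56²/19.62 = 1.576 m.
Total head H = z₁ + ψ₁ + v₁²/2g = 242.45 + 25.69 + 0.586 = 268.73 m.
ψ₂ = H − z₂ − v₂²/2g = 268.73 − 251.94 − 1.576 = 15.21 m.
P₂ = ρgψ₂ = 1000 × 9.81 × 15.21 ≈ 149 kPa.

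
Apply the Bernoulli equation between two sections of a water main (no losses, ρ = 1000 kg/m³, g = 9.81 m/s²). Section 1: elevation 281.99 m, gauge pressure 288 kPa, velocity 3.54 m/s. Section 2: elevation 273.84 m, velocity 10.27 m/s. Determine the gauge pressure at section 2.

P₂ ≈ 321 kPa

Pressure head at 1: ψ₁ = P₁/(ρg) = 288×1000 / (1000 × 9.81) = 29.36 m.
Velocity heads: v₁²/2g = 3.54²/19.62 = 0.639 m; v₂²/2g = 10.27²/19.62 = 5.376 m.
Total head H = z₁ + ψ₁ + v₁²/2g = 281.99 + 29.36 + 0.639 = 311.99 m.
ψ₂ = H − z₂ − v₂²/2g = 311.99 − 273.84 − 5.376 = 32.77 m.
P₂ = ρgψ₂ = 1000 × 9.81 × 32.77 ≈ 321 kPa.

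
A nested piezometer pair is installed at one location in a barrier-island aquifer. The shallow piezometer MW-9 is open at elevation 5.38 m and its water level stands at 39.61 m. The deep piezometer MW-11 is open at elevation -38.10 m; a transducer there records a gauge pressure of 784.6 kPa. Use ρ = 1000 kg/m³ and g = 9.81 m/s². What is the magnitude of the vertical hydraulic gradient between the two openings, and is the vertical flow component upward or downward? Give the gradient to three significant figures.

Total head at MW-9: h = 39.61 m (water level in the standpipe).
Pressure head at MW-11: ψ = P/(ρg) = 784.6×1000 / (1000 × 9.81) = 79.98 m.
Total head at MW-11: h = z + ψ = -38.10 + 79.98 = 41.88 m.
Δh = h(MW-9) − h(MW-11) = 39.61 − 41.88 = -2.27 m.
Vertical separation Δz = 5.38 − (-38.10) = 43.48 m.
|i_v| = |Δh| / Δz = 2.27 / 43.48 = 0.0522.
Head is higher in the deep piezometer, so vertical flow is upward (discharge condition).

|i_v| ≈ 0.0522; vertical flow is upward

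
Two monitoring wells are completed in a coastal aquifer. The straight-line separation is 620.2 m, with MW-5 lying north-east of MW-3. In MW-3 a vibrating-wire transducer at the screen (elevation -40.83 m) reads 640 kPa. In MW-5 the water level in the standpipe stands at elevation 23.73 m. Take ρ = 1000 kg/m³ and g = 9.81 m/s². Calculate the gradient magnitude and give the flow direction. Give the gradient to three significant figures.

Pressure head at MW-3: ψ = P/(ρg) = 640×1000 / (1000 × 9.81) = 65.24 m.
Total head at MW-3: h = z + ψ = -40.83 + 65.24 = 24.41 m.
Total head at MW-5: h = 23.73 m (water level in the piezometer is the total head).
Head difference: h(MW-3) − h(MW-5) = 24.41 − 23.73 = 0.68 m.
Hydraulic gradient: i = |Δh| / L = 0.68 / 620.2 = 0.00110.
Flow is from higher to lower head: from MW-3 toward MW-5, i.e. toward the north-east.

i ≈ 0.00110; groundwater flows toward the north-east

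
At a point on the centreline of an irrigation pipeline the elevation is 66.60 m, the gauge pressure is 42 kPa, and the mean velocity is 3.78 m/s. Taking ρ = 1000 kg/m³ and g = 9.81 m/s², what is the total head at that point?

h ≈ 71.61 m

Pressure head ψ = P/(ρg) = 42×1000 / (1000 × 9.81) = 4.28 m.
Velocity head = v²/(2g) = 3.78² / (2 × 9.81) = 0.728 m.
h = z + ψ + v²/(2g) = 66.60 + 4.28 + 0.728 = 71.61 m.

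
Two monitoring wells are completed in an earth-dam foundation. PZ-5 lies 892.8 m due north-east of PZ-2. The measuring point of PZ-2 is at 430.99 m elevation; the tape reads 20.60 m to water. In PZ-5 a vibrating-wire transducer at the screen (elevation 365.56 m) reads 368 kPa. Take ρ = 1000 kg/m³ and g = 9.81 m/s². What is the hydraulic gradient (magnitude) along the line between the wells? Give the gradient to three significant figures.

Total head at PZ-2: h = 430.99 − 20.60 = 410.39 m.
Pressure head at PZ-5: ψ = P/(ρg) = 368×1000 / (1000 × 9.81) = 37.51 m.
Total head at PZ-5: h = z + ψ = 365.56 + 37.51 = 403.07 m.
Head difference: h(PZ-2) − h(PZ-5) = 410.39 − 403.07 = 7.32 m.
Hydraulic gradient: i = |Δh| / L = 7.32 / 892.8 = 0.00820.

i ≈ 0.00820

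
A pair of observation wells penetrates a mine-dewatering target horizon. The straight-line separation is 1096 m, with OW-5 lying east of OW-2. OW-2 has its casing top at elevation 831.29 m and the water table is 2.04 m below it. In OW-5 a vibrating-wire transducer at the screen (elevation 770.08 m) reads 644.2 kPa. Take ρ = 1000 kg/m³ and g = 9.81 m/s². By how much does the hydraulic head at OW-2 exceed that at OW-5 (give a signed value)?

Δh ≈ -6.50 m

Total head at OW-2: h = 831.29 − 2.04 = 829.25 m.
Pressure head at OW-5: ψ = P/(ρg) = 644.2×1000 / (1000 × 9.81) = 65.67 m.
Total head at OW-5: h = z + ψ = 770.08 + 65.67 = 835.75 m.
Head difference: h(OW-2) − h(OW-5) = 829.25 − 835.75 = -6.50 m.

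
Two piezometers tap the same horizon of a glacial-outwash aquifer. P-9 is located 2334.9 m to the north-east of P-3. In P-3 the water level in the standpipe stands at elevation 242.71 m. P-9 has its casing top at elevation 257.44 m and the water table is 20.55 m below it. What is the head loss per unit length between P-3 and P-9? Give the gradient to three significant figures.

Total head at P-3: h = 242.71 m (water level in the piezometer is the total head).
Total head at P-9: h = 257.44 − 20.55 = 236.89 m.
Head difference: h(P-3) − h(P-9) = 242.71 − 236.89 = 5.82 m.
Hydraulic gradient: i = |Δh| / L = 5.82 / 2334.9 = 0.00249.

i ≈ 0.00249 m/m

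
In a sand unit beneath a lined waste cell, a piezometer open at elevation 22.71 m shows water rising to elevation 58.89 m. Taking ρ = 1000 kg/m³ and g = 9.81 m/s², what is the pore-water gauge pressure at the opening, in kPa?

P ≈ 355 kPa

Pressure head ψ = h − z = 58.89 − 22.71 = 36.18 m.
P = ρgψ = 1000 × 9.81 × 36.18 = 354926 Pa ≈ 355 kPa.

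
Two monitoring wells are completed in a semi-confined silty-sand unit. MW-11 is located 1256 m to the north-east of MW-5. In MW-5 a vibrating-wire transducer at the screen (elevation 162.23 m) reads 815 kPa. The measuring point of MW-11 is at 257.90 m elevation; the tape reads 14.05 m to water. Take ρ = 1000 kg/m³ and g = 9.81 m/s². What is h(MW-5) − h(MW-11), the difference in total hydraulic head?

Δh ≈ 1.46 m

Pressure head at MW-5: ψ = P/(ρg) = 815×1000 / (1000 × 9.81) = 83.08 m.
Total head at MW-5: h = z + ψ = 162.23 + 83.08 = 245.31 m.
Total head at MW-11: h = 257.90 − 14.05 = 243.85 m.
Head difference: h(MW-5) − h(MW-11) = 245.31 − 243.85 = 1.46 m.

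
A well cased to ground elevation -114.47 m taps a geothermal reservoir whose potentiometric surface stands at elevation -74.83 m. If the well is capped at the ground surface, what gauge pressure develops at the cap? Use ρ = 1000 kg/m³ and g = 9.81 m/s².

Head above the cap: Δh = -74.83 − (-114.47) = 39.64 m.
P = ρgΔh = 1000 × 9.81 × 39.64 = 388868 Pa ≈ 389 kPa.

P ≈ 389 kPa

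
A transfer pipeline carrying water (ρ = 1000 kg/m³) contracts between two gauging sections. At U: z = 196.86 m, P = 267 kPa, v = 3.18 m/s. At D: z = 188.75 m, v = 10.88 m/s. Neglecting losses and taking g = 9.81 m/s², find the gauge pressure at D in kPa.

Pressure head at U: ψ₁ = P₁/(ρg) = 267×1000 / (1000 × 9.81) = 27.22 m.
Velocity heads: v₁²/2g = 3.18²/19.62 = 0.515 m; v₂²/2g = 10.88²/19.62 = 6.033 m.
Total head H = z₁ + ψ₁ + v₁²/2g = 196.86 + 27.22 + 0.515 = 224.59 m.
ψ₂ = H − z₂ − v₂²/2g = 224.59 − 188.75 − 6.033 = 29.81 m.
P₂ = ρgψ₂ = 1000 × 9.81 × 29.81 ≈ 292 kPa.

P₂ ≈ 292 kPa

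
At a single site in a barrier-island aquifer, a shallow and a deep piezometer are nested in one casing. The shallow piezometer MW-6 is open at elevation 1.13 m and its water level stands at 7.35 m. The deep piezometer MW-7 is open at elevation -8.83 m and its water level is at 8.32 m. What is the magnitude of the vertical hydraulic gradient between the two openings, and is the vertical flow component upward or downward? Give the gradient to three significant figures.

Total head at MW-6: h = 7.35 m (water level in the standpipe).
Total head at MW-7: h = 8.32 m.
Δh = h(MW-6) − h(MW-7) = 7.35 − 8.32 = -0.97 m.
Vertical separation Δz = 1.13 − (-8.83) = 9.96 m.
|i_v| = |Δh| / Δz = 0.97 / 9.96 = 0.0974.
Head is higher in the deep piezometer, so vertical flow is upward (discharge condition).

|i_v| ≈ 0.0974; vertical flow is upward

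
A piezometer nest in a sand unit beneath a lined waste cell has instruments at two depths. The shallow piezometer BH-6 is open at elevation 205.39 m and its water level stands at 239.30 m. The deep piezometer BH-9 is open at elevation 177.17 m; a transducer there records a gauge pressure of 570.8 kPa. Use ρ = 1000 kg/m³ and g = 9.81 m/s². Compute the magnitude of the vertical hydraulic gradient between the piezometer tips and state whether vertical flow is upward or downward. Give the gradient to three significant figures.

|i_v| ≈ 0.140; vertical flow is downward

Total head at BH-6: h = 239.30 m (water level in the standpipe).
Pressure head at BH-9: ψ = P/(ρg) = 570.8×1000 / (1000 × 9.81) = 58.19 m.
Total head at BH-9: h = z + ψ = 177.17 + 58.19 = 235.36 m.
Δh = h(BH-6) − h(BH-9) = 239.30 − 235.36 = 3.94 m.
Vertical separation Δz = 205.39 − 177.17 = 28.22 m.
|i_v| = |Δh| / Δz = 3.94 / 28.22 = 0.140.
Head is higher in the shallow piezometer, so vertical flow is downward (recharge condition).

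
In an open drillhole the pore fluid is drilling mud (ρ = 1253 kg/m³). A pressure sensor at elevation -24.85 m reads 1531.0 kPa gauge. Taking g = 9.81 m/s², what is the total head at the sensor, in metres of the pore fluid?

ψ = P/(ρg) = 1531.0×1000 / (1253 × 9.81) = 124.55 m.
h = z + ψ = -24.85 + 124.55 = 99.70 m.

h ≈ 99.70 m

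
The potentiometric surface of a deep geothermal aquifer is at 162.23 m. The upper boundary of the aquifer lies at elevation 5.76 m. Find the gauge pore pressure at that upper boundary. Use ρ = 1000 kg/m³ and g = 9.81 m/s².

P ≈ 1530 kPa

Pressure head at the aquifer top: ψ = h − z = 162.23 − 5.76 = 156.47 m.
P = ρgψ = 1000 × 9.81 × 156.47 = 1534971 Pa ≈ 1530 kPa.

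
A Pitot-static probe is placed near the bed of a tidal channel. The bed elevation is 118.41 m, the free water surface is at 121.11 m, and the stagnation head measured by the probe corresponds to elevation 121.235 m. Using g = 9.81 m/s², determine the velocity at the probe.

Near the bed, under hydrostatic conditions, the piezometric head (z + ψ) equals the free-surface elevation, 121.11 m.
Velocity head = total − piezometric = 121.235 − 121.11 = 0.125 m.
v = √(2g·h_v) = √(2 × 9.81 × 0.125) = 1.57 m/s.

v ≈ 1.57 m/s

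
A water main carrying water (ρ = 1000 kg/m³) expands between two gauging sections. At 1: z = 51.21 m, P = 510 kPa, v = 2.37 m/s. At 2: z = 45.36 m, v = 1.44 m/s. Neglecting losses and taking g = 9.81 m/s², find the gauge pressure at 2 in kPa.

P₂ ≈ 569 kPa

Pressure head at 1: ψ₁ = P₁/(ρg) = 510×1000 / (1000 × 9.81) = 51.99 m.
Velocity heads: v₁²/2g = 2.37²/19.62 = 0.286 m; v₂²/2g = 1.44²/19.62 = 0.106 m.
Total head H = z₁ + ψ₁ + v₁²/2g = 51.21 + 51.99 + 0.286 = 103.49 m.
ψ₂ = H − z₂ − v₂²/2g = 103.49 − 45.36 − 0.106 = 58.02 m.
P₂ = ρgψ₂ = 1000 × 9.81 × 58.02 ≈ 569 kPa.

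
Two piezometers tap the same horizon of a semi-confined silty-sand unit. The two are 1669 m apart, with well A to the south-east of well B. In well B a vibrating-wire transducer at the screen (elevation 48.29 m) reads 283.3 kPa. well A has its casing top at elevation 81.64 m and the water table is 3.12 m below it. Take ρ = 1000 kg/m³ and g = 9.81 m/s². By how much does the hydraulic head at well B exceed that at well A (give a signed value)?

Pressure head at well B: ψ = P/(ρg) = 283.3×1000 / (1000 × 9.81) = 28.88 m.
Total head at well B: h = z + ψ = 48.29 + 28.88 = 77.17 m.
Total head at well A: h = 81.64 − 3.12 = 78.52 m.
Head difference: h(well B) − h(well A) = 77.17 − 78.52 = -1.35 m.

Δh ≈ -1.35 m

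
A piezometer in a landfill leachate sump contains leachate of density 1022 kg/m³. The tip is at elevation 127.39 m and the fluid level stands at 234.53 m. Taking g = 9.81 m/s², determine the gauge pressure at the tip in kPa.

P ≈ 1070 kPa

Pressure head ψ = h − z = 234.53 − 127.39 = 107.14 m.
P = ρgψ = 1022 × 9.81 × 107.14 = 1074166 Pa ≈ 1070 kPa.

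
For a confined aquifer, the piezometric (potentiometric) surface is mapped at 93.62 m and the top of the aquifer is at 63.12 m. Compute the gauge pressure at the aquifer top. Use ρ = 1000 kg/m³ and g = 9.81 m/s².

Pressure head at the aquifer top: ψ = h − z = 93.62 − 63.12 = 30.50 m.
P = ρgψ = 1000 × 9.81 × 30.50 = 299205 Pa ≈ 299 kPa.

P ≈ 299 kPa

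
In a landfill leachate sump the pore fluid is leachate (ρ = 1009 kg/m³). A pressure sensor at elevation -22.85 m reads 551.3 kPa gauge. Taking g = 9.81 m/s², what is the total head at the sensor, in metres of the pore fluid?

h ≈ 32.85 m

ψ = P/(ρg) = 551.3×1000 / (1009 × 9.81) = 55.70 m.
h = z + ψ = -22.85 + 55.70 = 32.85 m.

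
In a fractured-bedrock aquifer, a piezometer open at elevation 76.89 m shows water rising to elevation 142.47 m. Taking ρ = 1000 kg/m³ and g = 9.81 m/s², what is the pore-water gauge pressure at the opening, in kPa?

P ≈ 643 kPa

Pressure head ψ = h − z = 142.47 − 76.89 = 65.58 m.
P = ρgψ = 1000 × 9.81 × 65.58 = 643340 Pa ≈ 643 kPa.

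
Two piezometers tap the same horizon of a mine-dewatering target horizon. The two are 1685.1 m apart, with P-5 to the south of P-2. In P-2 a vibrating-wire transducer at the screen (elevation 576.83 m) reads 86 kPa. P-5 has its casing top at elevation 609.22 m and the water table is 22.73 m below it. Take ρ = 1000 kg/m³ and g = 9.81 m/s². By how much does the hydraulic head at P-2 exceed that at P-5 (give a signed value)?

Δh ≈ -0.89 m

Pressure head at P-2: ψ = P/(ρg) = 86×1000 / (1000 × 9.81) = 8.77 m.
Total head at P-2: h = z + ψ = 576.83 + 8.77 = 585.60 m.
Total head at P-5: h = 609.22 − 22.73 = 586.49 m.
Head difference: h(P-2) − h(P-5) = 585.60 − 586.49 = -0.89 m.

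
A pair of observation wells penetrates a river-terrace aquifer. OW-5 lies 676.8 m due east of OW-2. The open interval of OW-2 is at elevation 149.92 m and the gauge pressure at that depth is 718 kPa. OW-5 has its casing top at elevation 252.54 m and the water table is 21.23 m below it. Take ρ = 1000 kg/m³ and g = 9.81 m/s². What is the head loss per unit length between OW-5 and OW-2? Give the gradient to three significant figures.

i ≈ 0.0121 m/m

Pressure head at OW-2: ψ = P/(ρg) = 718×1000 / (1000 × 9.81) = 73.19 m.
Total head at OW-2: h = z + ψ = 149.92 + 73.19 = 223.11 m.
Total head at OW-5: h = 252.54 − 21.23 = 231.31 m.
Head difference: h(OW-2) − h(OW-5) = 223.11 − 231.31 = -8.20 m.
Hydraulic gradient: i = |Δh| / L = 8.20 / 676.8 = 0.0121.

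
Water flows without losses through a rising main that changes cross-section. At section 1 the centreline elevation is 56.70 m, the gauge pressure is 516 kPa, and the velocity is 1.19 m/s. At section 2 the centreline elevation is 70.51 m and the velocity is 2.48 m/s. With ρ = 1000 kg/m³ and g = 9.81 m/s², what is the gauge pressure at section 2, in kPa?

P₂ ≈ 378 kPa

Pressure head at 1: ψ₁ = P₁/(ρg) = 516×1000 / (1000 × 9.81) = 52.60 m.
Velocity heads: v₁²/2g = 1.19²/19.62 = 0.072 m; v₂²/2g = 2.48²/19.62 = 0.313 m.
Total head H = z₁ + ψ₁ + v₁²/2g = 56.70 + 52.60 + 0.072 = 109.37 m.
ψ₂ = H − z₂ − v₂²/2g = 109.37 − 70.51 − 0.313 = 38.55 m.
P₂ = ρgψ₂ = 1000 × 9.81 × 38.55 ≈ 378 kPa.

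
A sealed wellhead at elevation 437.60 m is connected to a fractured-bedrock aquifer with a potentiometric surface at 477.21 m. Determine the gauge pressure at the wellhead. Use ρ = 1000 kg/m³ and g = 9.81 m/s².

P ≈ 389 kPa

Head above the cap: Δh = 477.21 − 437.60 = 39.61 m.
P = ρgΔh = 1000 × 9.81 × 39.61 = 388574 Pa ≈ 389 kPa.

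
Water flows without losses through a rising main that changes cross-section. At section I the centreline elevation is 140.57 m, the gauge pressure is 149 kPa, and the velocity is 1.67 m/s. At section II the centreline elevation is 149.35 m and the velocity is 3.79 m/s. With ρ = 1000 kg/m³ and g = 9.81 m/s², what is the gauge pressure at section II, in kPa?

Pressure head at I: ψ₁ = P₁/(ρg) = 149×1000 / (1000 × 9.81) = 15.19 m.
Velocity heads: v₁²/2g = 1.67²/19.62 = 0.142 m; v₂²/2g = 3.79²/19.62 = 0.732 m.
Total head H = z₁ + ψ₁ + v₁²/2g = 140.57 + 15.19 + 0.142 = 155.90 m.
ψ₂ = H − z₂ − v₂²/2g = 155.90 − 149.35 − 0.732 = 5.82 m.
P₂ = ρgψ₂ = 1000 × 9.81 × 5.82 ≈ 57.1 kPa.

P₂ ≈ 57.1 kPa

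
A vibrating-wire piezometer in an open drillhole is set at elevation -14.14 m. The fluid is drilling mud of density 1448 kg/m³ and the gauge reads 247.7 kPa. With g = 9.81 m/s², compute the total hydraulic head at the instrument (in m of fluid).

ψ = P/(ρg) = 247.7×1000 / (1448 × 9.81) = 17.44 m.
h = z + ψ = -14.14 + 17.44 = 3.30 m.

h ≈ 3.30 m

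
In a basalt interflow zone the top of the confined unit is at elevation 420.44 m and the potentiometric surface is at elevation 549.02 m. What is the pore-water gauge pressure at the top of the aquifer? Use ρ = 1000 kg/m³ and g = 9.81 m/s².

P ≈ 1260 kPa

Pressure head at the aquifer top: ψ = h − z = 549.02 − 420.44 = 128.58 m.
P = ρgψ = 1000 × 9.81 × 128.58 = 1261370 Pa ≈ 1260 kPa.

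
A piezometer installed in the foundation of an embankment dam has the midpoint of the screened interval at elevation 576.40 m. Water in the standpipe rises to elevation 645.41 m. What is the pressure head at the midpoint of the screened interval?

ψ ≈ 69.01 m

Total head h = 645.41 m (the water-surface elevation in the piezometer).
Pressure head ψ = h − z = 645.41 − 576.40 = 69.01 m.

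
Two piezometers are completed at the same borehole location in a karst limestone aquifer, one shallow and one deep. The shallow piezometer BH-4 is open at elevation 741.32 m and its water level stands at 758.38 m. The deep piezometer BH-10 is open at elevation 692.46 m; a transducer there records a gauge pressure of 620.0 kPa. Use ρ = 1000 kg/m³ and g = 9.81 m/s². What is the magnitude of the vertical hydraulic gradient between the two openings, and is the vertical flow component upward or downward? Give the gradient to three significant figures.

|i_v| ≈ 0.0557; vertical flow is downward

Total head at BH-4: h = 758.38 m (water level in the standpipe).
Pressure head at BH-10: ψ = P/(ρg) = 620.0×1000 / (1000 × 9.81) = 63.20 m.
Total head at BH-10: h = z + ψ = 692.46 + 63.20 = 755.66 m.
Δh = h(BH-4) − h(BH-10) = 758.38 − 755.66 = 2.72 m.
Vertical separation Δz = 741.32 − 692.46 = 48.86 m.
|i_v| = |Δh| / Δz = 2.72 / 48.86 = 0.0557.
Head is higher in the shallow piezometer, so vertical flow is downward (recharge condition).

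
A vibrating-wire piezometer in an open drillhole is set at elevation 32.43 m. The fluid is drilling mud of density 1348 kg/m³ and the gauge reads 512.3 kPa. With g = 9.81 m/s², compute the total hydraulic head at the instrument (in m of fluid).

ψ = P/(ρg) = 512.3×1000 / (1348 × 9.81) = 38.74 m.
h = z + ψ = 32.43 + 38.74 = 71.17 m.

h ≈ 71.17 m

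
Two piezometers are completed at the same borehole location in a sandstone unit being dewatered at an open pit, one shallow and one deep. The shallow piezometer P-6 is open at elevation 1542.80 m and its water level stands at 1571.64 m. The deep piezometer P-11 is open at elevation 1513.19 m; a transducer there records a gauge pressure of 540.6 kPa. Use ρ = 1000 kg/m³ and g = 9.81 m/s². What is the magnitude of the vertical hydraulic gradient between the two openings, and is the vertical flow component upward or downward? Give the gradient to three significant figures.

Total head at P-6: h = 1571.64 m (water level in the standpipe).
Pressure head at P-11: ψ = P/(ρg) = 540.6×1000 / (1000 × 9.81) = 55.11 m.
Total head at P-11: h = z + ψ = 1513.19 + 55.11 = 1568.30 m.
Δh = h(P-6) − h(P-11) = 1571.64 − 1568.30 = 3.34 m.
Vertical separation Δz = 1542.80 − 1513.19 = 29.61 m.
|i_v| = |Δh| / Δz = 3.34 / 29.61 = 0.113.
Head is higher in the shallow piezometer, so vertical flow is downward (recharge condition).

|i_v| ≈ 0.113; vertical flow is downward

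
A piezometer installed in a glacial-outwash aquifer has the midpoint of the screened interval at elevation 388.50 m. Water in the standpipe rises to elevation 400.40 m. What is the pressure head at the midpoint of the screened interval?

ψ ≈ 11.90 m

Total head h = 400.40 m (the water-surface elevation in the piezometer).
Pressure head ψ = h − z = 400.40 − 388.50 = 11.90 m.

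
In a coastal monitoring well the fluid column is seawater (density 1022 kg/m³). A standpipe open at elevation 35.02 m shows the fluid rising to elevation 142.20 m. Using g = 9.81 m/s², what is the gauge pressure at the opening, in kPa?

Pressure head ψ = h − z = 142.20 − 35.02 = 107.18 m.
P = ρgψ = 1022 × 9.81 × 107.18 = 1074567 Pa ≈ 1070 kPa.

P ≈ 1070 kPa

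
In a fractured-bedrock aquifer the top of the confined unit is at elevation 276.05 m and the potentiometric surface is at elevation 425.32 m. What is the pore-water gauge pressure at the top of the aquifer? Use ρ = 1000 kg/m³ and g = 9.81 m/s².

Pressure head at the aquifer top: ψ = h − z = 425.32 − 276.05 = 149.27 m.
P = ρgψ = 1000 × 9.81 × 149.27 = 1464339 Pa ≈ 1460 kPa.

P ≈ 1460 kPa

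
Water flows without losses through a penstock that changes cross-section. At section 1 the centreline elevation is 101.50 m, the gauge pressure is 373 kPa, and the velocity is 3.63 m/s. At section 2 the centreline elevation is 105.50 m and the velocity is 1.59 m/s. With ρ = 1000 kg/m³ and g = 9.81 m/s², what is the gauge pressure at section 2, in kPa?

Pressure head at 1: ψ₁ = P₁/(ρg) = 373×1000 / (1000 × 9.81) = 38.02 m.
Velocity heads: v₁²/2g = 3.63²/19.62 = 0.672 m; v₂²/2g = 1.59²/19.62 = 0.129 m.
Total head H = z₁ + ψ₁ + v₁²/2g = 101.50 + 38.02 + 0.672 = 140.19 m.
ψ₂ = H − z₂ − v₂²/2g = 140.19 − 105.50 − 0.129 = 34.56 m.
P₂ = ρgψ₂ = 1000 × 9.81 × 34.56 ≈ 339 kPa.

P₂ ≈ 339 kPa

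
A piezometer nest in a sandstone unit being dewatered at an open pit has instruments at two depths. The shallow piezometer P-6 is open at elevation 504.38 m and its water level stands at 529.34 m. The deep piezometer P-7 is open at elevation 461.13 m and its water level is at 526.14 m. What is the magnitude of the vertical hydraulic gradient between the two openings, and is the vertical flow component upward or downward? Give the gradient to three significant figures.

Total head at P-6: h = 529.34 m (water level in the standpipe).
Total head at P-7: h = 526.14 m.
Δh = h(P-6) − h(P-7) = 529.34 − 526.14 = 3.20 m.
Vertical separation Δz = 504.38 − 461.13 = 43.25 m.
|i_v| = |Δh| / Δz = 3.20 / 43.25 = 0.0740.
Head is higher in the shallow piezometer, so vertical flow is downward (recharge condition).

|i_v| ≈ 0.0740; vertical flow is downward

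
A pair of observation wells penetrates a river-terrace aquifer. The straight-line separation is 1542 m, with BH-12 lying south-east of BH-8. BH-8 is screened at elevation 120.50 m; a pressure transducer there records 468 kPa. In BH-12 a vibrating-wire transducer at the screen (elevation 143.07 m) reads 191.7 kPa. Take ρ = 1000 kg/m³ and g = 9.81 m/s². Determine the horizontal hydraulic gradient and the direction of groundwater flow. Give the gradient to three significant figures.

Pressure head at BH-8: ψ = P/(ρg) = 468×1000 / (1000 × 9.81) = 47.71 m.
Total head at BH-8: h = z + ψ = 120.50 + 47.71 = 168.21 m.
Pressure head at BH-12: ψ = P/(ρg) = 191.7×1000 / (1000 × 9.81) = 19.54 m.
Total head at BH-12: h = z + ψ = 143.07 + 19.54 = 162.61 m.
Head difference: h(BH-8) − h(BH-12) = 168.21 − 162.61 = 5.60 m.
Hydraulic gradient: i = |Δh| / L = 5.60 / 1542 = 0.00363.
Flow is from higher to lower head: from BH-8 toward BH-12, i.e. toward the south-east.

i ≈ 0.00363; groundwater flows toward the south-east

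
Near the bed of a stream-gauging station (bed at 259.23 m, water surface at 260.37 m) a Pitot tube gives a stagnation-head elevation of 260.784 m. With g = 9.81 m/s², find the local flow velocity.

v ≈ 2.85 m/s

Near the bed, under hydrostatic conditions, the piezometric head (z + ψ) equals the free-surface elevation, 260.37 m.
Velocity head = total − piezometric = 260.784 − 260.37 = 0.414 m.
v = √(2g·h_v) = √(2 × 9.81 × 0.414) = 2.85 m/s.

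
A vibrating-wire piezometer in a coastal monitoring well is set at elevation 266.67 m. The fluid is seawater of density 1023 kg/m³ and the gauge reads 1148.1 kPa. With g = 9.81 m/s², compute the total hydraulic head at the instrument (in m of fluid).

h ≈ 381.07 m

ψ = P/(ρg) = 1148.1×1000 / (1023 × 9.81) = 114.40 m.
h = z + ψ = 266.67 + 114.40 = 381.07 m.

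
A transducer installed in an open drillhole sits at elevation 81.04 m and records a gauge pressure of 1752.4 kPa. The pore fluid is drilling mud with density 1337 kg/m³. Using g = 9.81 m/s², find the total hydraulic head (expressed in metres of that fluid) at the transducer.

ψ = P/(ρg) = 1752.4×1000 / (1337 × 9.81) = 133.61 m.
h = z + ψ = 81.04 + 133.61 = 214.65 m.

h ≈ 214.65 m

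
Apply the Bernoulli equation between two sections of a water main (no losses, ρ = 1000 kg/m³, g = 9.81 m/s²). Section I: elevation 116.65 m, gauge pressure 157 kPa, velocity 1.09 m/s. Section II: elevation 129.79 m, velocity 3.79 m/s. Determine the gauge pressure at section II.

Pressure head at I: ψ₁ = P₁/(ρg) = 157×1000 / (1000 × 9.81) = 16.00 m.
Velocity heads: v₁²/2g = 1.09²/19.62 = 0.061 m; v₂²/2g = 3.79²/19.62 = 0.732 m.
Total head H = z₁ + ψ₁ + v₁²/2g = 116.65 + 16.00 + 0.061 = 132.71 m.
ψ₂ = H − z₂ − v₂²/2g = 132.71 − 129.79 − 0.732 = 2.19 m.
P₂ = ρgψ₂ = 1000 × 9.81 × 2.19 ≈ 21.5 kPa.

P₂ ≈ 21.5 kPa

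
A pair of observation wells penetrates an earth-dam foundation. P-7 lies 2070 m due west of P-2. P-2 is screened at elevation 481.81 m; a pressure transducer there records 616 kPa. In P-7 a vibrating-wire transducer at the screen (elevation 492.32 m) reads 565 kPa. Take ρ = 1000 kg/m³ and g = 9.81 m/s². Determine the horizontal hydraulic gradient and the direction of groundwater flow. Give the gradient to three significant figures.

i ≈ 0.00257; groundwater flows toward the east

Pressure head at P-2: ψ = P/(ρg) = 616×1000 / (1000 × 9.81) = 62.79 m.
Total head at P-2: h = z + ψ = 481.81 + 62.79 = 544.60 m.
Pressure head at P-7: ψ = P/(ρg) = 565×1000 / (1000 × 9.81) = 57.59 m.
Total head at P-7: h = z + ψ = 492.32 + 57.59 = 549.91 m.
Head difference: h(P-2) − h(P-7) = 544.60 − 549.91 = -5.31 m.
Hydraulic gradient: i = |Δh| / L = 5.31 / 2070 = 0.00257.
Flow is from higher to lower head: from P-7 toward P-2, i.e. toward the east.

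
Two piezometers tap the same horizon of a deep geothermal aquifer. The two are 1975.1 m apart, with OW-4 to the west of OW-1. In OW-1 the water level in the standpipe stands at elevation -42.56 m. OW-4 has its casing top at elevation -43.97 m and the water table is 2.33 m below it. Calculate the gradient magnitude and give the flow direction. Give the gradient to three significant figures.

Total head at OW-1: h = -42.56 m (water level in the piezometer is the total head).
Total head at OW-4: h = -43.97 − 2.33 = -46.30 m.
Head difference: h(OW-1) − h(OW-4) = -42.56 − (-46.30) = 3.74 m.
Hydraulic gradient: i = |Δh| / L = 3.74 / 1975.1 = 0.00189.
Flow is from higher to lower head: from OW-1 toward OW-4, i.e. toward the west.

i ≈ 0.00189; groundwater flows toward the west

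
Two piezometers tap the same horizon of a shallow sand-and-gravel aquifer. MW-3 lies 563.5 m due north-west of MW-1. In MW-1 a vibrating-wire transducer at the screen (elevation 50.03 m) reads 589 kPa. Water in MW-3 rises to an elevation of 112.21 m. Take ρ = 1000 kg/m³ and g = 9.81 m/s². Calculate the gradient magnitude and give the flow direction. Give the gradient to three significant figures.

Pressure head at MW-1: ψ = P/(ρg) = 589×1000 / (1000 × 9.81) = 60.04 m.
Total head at MW-1: h = z + ψ = 50.03 + 60.04 = 110.07 m.
Total head at MW-3: h = 112.21 m (water level in the piezometer is the total head).
Head difference: h(MW-1) − h(MW-3) = 110.07 − 112.21 = -2.14 m.
Hydraulic gradient: i = |Δh| / L = 2.14 / 563.5 = 0.00380.
Flow is from higher to lower head: from MW-3 toward MW-1, i.e. toward the south-east.

i ≈ 0.00380; groundwater flows toward the south-east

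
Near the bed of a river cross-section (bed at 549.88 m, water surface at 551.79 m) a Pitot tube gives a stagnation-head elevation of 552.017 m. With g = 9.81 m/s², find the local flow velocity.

v ≈ 2.11 m/s

Near the bed, under hydrostatic conditions, the piezometric head (z + ψ) equals the free-surface elevation, 551.79 m.
Velocity head = total − piezometric = 552.017 − 551.79 = 0.227 m.
v = √(2g·h_v) = √(2 × 9.81 × 0.227) = 2.11 m/s.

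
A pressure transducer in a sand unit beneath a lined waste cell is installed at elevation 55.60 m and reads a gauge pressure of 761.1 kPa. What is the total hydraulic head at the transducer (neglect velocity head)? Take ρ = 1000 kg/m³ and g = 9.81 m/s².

h ≈ 133.18 m

ψ = P/(ρg) = 761.1×1000 / (1000 × 9.81) = 77.58 m.
h = z + ψ = 55.60 + 77.58 = 133.18 m.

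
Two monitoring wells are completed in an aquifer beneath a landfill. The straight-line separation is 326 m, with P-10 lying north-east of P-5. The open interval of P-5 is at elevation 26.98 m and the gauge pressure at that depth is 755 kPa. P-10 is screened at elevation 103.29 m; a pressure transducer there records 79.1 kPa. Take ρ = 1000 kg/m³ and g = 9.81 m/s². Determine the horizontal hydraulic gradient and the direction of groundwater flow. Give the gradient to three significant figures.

Pressure head at P-5: ψ = P/(ρg) = 755×1000 / (1000 × 9.81) = 76.96 m.
Total head at P-5: h = z + ψ = 26.98 + 76.96 = 103.94 m.
Pressure head at P-10: ψ = P/(ρg) = 79.1×1000 / (1000 × 9.81) = 8.06 m.
Total head at P-10: h = z + ψ = 103.29 + 8.06 = 111.35 m.
Head difference: h(P-5) − h(P-10) = 103.94 − 111.35 = -7.41 m.
Hydraulic gradient: i = |Δh| / L = 7.41 / 326 = 0.0227.
Flow is from higher to lower head: from P-10 toward P-5, i.e. toward the south-west.

i ≈ 0.0227; groundwater flows toward the south-west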